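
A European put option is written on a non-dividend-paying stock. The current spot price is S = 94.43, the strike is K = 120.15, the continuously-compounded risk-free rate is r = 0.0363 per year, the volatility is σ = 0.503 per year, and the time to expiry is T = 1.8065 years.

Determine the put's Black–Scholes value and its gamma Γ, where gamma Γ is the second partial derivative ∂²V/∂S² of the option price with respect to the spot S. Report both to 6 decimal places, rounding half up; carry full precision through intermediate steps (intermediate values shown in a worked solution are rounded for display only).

σ√T = 0.503·√1.8065 = 0.676063
d₁ = (ln(S/K) + (r+σ²/2)T) / (σ√T) = (ln(94.43/120.15) + (0.0363+0.503²/2)·1.8065) / 0.676063 = (-0.240882 + 0.294106) / 0.676063 = 0.078727
d₂ = d₁ − σ√T = 0.078727 − 0.676063 = -0.597336
e^{−rT} = e^{−0.0363·1.8065} = 0.936528
N(−d₁) = 0.468625,  N(−d₂) = 0.724858
Put price V = K·e^{−rT}·N(−d₂) − S·N(−d₁) = 81.563849 − 44.252259 = 37.311590
φ(d₁) = (1/√(2π))·e^{−d₁²/2} = 0.397708
Γ = φ(d₁) / (S·σ·√T) = 0.006230

price = 37.311590
Γ = 0.006230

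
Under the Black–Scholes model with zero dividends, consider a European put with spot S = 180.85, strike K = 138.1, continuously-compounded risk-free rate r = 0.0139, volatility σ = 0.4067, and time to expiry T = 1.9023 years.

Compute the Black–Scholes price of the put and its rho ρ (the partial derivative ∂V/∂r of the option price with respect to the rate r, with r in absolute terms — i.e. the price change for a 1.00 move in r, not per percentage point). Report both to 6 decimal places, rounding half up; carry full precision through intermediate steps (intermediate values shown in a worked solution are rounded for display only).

σ√T = 0.4067·√1.9023 = 0.560936
d₁ = (ln(S/K) + (r+σ²/2)T) / (σ√T) = (ln(180.85/138.1) + (0.0139+0.4067²/2)·1.9023) / 0.560936 = (0.269690 + 0.183767) / 0.560936 = 0.808392
d₂ = d₁ − σ√T = 0.808392 − 0.560936 = 0.247456
e^{−rT} = e^{−0.0139·1.9023} = 0.973905
N(−d₁) = 0.209432,  N(−d₂) = 0.402278
Put price V = K·e^{−rT}·N(−d₂) − S·N(−d₁) = 54.104834 − 37.875847 = 16.228987
ρ = −K·T·e^{−rT}·N(−d₂) = -102.923626

price = 16.228987
ρ = -102.923626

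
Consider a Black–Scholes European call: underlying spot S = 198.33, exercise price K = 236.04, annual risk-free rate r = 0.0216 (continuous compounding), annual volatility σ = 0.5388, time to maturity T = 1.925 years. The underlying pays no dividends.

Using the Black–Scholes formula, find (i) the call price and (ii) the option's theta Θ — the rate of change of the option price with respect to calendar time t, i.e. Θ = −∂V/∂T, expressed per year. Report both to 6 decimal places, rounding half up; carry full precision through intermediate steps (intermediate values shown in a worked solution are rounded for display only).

price = 48.768584
Θ = -16.491586

σ√T = 0.5388·√1.925 = 0.747555
d₁ = (ln(S/K) + (r+σ²/2)T) / (σ√T) = (ln(198.33/236.04) + (0.0216+0.5388²/2)·1.925) / 0.747555 = (-0.174069 + 0.320999) / 0.747555 = 0.196548
d₂ = d₁ − σ√T = 0.196548 − 0.747555 = -0.551007
e^{−rT} = e^{−0.0216·1.925} = 0.959273
N(d₁) = 0.577909,  N(d₂) = 0.290814
Call price V = S·N(d₁) − K·e^{−rT}·N(d₂) = 114.616727 − 65.848143 = 48.768584
φ(d₁) = (1/√(2π))·e^{−d₁²/2} = 0.391310
Θ = −S·φ(d₁)·σ/(2√T) − r·K·e^{−rT}·N(d₂) = −15.069266 − 1.422320 = -16.491586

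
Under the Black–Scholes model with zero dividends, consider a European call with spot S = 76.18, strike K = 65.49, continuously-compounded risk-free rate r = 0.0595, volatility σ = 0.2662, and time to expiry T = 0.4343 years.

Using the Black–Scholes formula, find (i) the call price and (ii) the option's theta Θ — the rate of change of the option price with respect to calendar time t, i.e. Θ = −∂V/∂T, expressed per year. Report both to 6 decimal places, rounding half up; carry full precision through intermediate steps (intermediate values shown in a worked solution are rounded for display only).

σ√T = 0.2662·√0.4343 = 0.175430
d₁ = (ln(S/K) + (r+σ²/2)T) / (σ√T) = (ln(76.18/65.49) + (0.0595+0.2662²/2)·0.4343) / 0.175430 = (0.151202 + 0.041229) / 0.175430 = 1.096908
d₂ = d₁ − σ√T = 1.096908 − 0.175430 = 0.921478
e^{−rT} = e^{−0.0595·0.4343} = 0.974490
N(d₁) = 0.863659,  N(d₂) = 0.821600
Call price V = S·N(d₁) − K·e^{−rT}·N(d₂) = 65.793553 − 52.433960 = 13.359594
φ(d₁) = (1/√(2π))·e^{−d₁²/2} = 0.218593
Θ = −S·φ(d₁)·σ/(2√T) − r·K·e^{−rT}·N(d₂) = −3.363266 − 3.119821 = -6.483086

price = 13.359594
Θ = -6.483086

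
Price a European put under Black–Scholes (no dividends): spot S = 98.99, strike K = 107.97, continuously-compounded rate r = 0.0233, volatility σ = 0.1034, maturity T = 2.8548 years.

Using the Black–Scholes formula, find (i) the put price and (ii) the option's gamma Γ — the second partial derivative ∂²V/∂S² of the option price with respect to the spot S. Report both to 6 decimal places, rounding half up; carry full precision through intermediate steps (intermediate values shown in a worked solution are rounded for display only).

price = 8.024141
Γ = 0.023058

σ√T = 0.1034·√2.8548 = 0.174706
d₁ = (ln(S/K) + (r+σ²/2)T) / (σ√T) = (ln(98.99/107.97) + (0.0233+0.1034²/2)·2.8548) / 0.174706 = (-0.086835 + 0.081778) / 0.174706 = -0.028943
d₂ = d₁ − σ√T = -0.028943 − 0.174706 = -0.203650
e^{−rT} = e^{−0.0233·2.8548} = 0.935647
N(−d₁) = 0.511545,  N(−d₂) = 0.580686
Put price V = K·e^{−rT}·N(−d₂) − S·N(−d₁) = 58.661996 − 50.637855 = 8.024141
φ(d₁) = (1/√(2π))·e^{−d₁²/2} = 0.398775
Γ = φ(d₁) / (S·σ·√T) = 0.023058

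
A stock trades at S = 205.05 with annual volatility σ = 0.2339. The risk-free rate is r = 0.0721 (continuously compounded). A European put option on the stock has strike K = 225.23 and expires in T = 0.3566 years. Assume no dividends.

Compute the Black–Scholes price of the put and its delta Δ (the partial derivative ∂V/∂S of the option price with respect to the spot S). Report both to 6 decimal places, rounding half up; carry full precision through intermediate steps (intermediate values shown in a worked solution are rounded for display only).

price = 20.427717
Δ = -0.662074

σ√T = 0.2339·√0.3566 = 0.139676
d₁ = (ln(S/K) + (r+σ²/2)T) / (σ√T) = (ln(205.05/225.23) + (0.0721+0.2339²/2)·0.3566) / 0.139676 = (-0.093868 + 0.035466) / 0.139676 = -0.418131
d₂ = d₁ − σ√T = -0.418131 − 0.139676 = -0.557807
e^{−rT} = e^{−0.0721·0.3566} = 0.974617
N(−d₁) = 0.662074,  N(−d₂) = 0.711512
Put price V = K·e^{−rT}·N(−d₂) − S·N(−d₁) = 156.186055 − 135.758338 = 20.427717
Δ = −N(−d₁) = -0.662074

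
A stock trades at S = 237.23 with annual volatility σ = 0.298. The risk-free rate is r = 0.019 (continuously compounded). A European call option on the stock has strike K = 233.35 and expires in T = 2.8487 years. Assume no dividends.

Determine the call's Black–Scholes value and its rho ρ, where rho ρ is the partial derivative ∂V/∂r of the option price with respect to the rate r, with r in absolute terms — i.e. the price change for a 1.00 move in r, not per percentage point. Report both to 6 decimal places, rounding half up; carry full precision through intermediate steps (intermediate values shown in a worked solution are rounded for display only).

σ√T = 0.298·√2.8487 = 0.502967
d₁ = (ln(S/K) + (r+σ²/2)T) / (σ√T) = (ln(237.23/233.35) + (0.019+0.298²/2)·2.8487) / 0.502967 = (0.016491 + 0.180613) / 0.502967 = 0.391882
d₂ = d₁ − σ√T = 0.391882 − 0.502967 = -0.111085
e^{−rT} = e^{−0.019·2.8487} = 0.947313
N(d₁) = 0.652427,  N(d₂) = 0.455775
Call price V = S·N(d₁) − K·e^{−rT}·N(d₂) = 154.775357 − 100.751507 = 54.023850
ρ = K·T·e^{−rT}·N(d₂) = 287.010818

price = 54.023850
ρ = 287.010818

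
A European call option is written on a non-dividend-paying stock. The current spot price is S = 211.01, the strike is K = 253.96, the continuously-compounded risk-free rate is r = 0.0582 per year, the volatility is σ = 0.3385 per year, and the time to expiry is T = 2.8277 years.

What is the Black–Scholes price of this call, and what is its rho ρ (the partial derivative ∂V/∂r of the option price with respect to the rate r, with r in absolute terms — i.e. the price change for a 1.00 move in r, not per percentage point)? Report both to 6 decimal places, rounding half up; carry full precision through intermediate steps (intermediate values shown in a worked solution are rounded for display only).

price = 45.596291
ρ = 227.893674

σ√T = 0.3385·√2.8277 = 0.569214
d₁ = (ln(S/K) + (r+σ²/2)T) / (σ√T) = (ln(211.01/253.96) + (0.0582+0.3385²/2)·2.8277) / 0.569214 = (-0.185271 + 0.326574) / 0.569214 = 0.248242
d₂ = d₁ − σ√T = 0.248242 − 0.569214 = -0.320971
e^{−rT} = e^{−0.0582·2.8277} = 0.848257
N(d₁) = 0.598027,  N(d₂) = 0.374116
Call price V = S·N(d₁) − K·e^{−rT}·N(d₂) = 126.189591 − 80.593300 = 45.596291
ρ = K·T·e^{−rT}·N(d₂) = 227.893674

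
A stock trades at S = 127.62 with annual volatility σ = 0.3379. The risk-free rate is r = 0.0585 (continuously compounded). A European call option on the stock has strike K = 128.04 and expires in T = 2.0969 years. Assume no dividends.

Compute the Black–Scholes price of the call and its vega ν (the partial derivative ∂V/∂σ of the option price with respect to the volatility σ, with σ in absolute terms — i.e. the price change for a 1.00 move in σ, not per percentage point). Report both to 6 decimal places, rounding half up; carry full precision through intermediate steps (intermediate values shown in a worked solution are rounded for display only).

σ√T = 0.3379·√2.0969 = 0.489302
d₁ = (ln(S/K) + (r+σ²/2)T) / (σ√T) = (ln(127.62/128.04) + (0.0585+0.3379²/2)·2.0969) / 0.489302 = (-0.003286 + 0.242377) / 0.489302 = 0.488637
d₂ = d₁ − σ√T = 0.488637 − 0.489302 = -0.000665
e^{−rT} = e^{−0.0585·2.0969} = 0.884557
N(d₁) = 0.687451,  N(d₂) = 0.499735
Call price V = S·N(d₁) − K·e^{−rT}·N(d₂) = 87.732469 − 56.599289 = 31.133181
φ(d₁) = (1/√(2π))·e^{−d₁²/2} = 0.354048
ν = S·φ(d₁)·√T = 65.428984

price = 31.133181
ν = 65.428984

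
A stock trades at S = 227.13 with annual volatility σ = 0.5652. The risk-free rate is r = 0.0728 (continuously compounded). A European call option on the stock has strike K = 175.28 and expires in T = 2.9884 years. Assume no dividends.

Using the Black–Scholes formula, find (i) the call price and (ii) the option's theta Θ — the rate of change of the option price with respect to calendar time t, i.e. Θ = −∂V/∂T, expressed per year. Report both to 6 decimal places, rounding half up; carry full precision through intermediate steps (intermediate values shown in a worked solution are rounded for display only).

price = 119.314580
Θ = -14.326389

σ√T = 0.5652·√2.9884 = 0.977061
d₁ = (ln(S/K) + (r+σ²/2)T) / (σ√T) = (ln(227.13/175.28) + (0.0728+0.5652²/2)·2.9884) / 0.977061 = (0.259138 + 0.694879) / 0.977061 = 0.976415
d₂ = d₁ − σ√T = 0.976415 − 0.977061 = -0.000645
e^{−rT} = e^{−0.0728·2.9884} = 0.804483
N(d₁) = 0.835571,  N(d₂) = 0.499743
Call price V = S·N(d₁) − K·e^{−rT}·N(d₂) = 189.783170 − 70.468590 = 119.314580
φ(d₁) = (1/√(2π))·e^{−d₁²/2} = 0.247676
Θ = −S·φ(d₁)·σ/(2√T) − r·K·e^{−rT}·N(d₂) = −9.196275 − 5.130113 = -14.326389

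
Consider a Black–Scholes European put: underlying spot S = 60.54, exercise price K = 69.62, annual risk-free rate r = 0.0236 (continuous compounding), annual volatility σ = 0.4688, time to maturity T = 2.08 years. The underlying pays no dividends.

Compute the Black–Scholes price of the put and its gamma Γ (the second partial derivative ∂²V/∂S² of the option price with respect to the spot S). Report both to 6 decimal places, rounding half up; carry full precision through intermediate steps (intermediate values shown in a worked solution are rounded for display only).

σ√T = 0.4688·√2.08 = 0.676113
d₁ = (ln(S/K) + (r+σ²/2)T) / (σ√T) = (ln(60.54/69.62) + (0.0236+0.4688²/2)·2.08) / 0.676113 = (-0.139748 + 0.277652) / 0.676113 = 0.203967
d₂ = d₁ − σ√T = 0.203967 − 0.676113 = -0.472146
e^{−rT} = e^{−0.0236·2.08} = 0.952097
N(−d₁) = 0.419190,  N(−d₂) = 0.681589
Put price V = K·e^{−rT}·N(−d₂) − S·N(−d₁) = 45.179116 − 25.377739 = 19.801378
φ(d₁) = (1/√(2π))·e^{−d₁²/2} = 0.390729
Γ = φ(d₁) / (S·σ·√T) = 0.009546

price = 19.801378
Γ = 0.009546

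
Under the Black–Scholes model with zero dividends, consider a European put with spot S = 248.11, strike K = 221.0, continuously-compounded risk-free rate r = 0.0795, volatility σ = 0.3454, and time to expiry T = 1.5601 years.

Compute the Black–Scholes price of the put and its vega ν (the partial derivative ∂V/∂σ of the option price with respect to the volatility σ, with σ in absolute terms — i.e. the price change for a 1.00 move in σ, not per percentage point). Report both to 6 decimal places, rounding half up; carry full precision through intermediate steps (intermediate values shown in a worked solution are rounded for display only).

price = 16.991136
ν = 91.814995

σ√T = 0.3454·√1.5601 = 0.431418
d₁ = (ln(S/K) + (r+σ²/2)T) / (σ√T) = (ln(248.11/221.0) + (0.0795+0.3454²/2)·1.5601) / 0.431418 = (0.115709 + 0.217089) / 0.431418 = 0.771405
d₂ = d₁ − σ√T = 0.771405 − 0.431418 = 0.339987
e^{−rT} = e^{−0.0795·1.5601} = 0.883355
N(−d₁) = 0.220233,  N(−d₂) = 0.366933
Put price V = K·e^{−rT}·N(−d₂) − S·N(−d₁) = 71.633243 − 54.642108 = 16.991136
φ(d₁) = (1/√(2π))·e^{−d₁²/2} = 0.296274
ν = S·φ(d₁)·√T = 91.814995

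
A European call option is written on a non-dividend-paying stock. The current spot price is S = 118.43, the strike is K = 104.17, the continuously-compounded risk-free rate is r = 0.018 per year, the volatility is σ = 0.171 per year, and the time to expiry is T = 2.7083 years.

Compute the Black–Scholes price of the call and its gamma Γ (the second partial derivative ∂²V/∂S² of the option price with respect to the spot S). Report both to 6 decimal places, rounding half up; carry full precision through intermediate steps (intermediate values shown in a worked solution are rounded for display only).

σ√T = 0.171·√2.7083 = 0.281413
d₁ = (ln(S/K) + (r+σ²/2)T) / (σ√T) = (ln(118.43/104.17) + (0.018+0.171²/2)·2.7083) / 0.281413 = (0.128298 + 0.088346) / 0.281413 = 0.769843
d₂ = d₁ − σ√T = 0.769843 − 0.281413 = 0.488430
e^{−rT} = e^{−0.018·2.7083} = 0.952420
N(d₁) = 0.779303,  N(d₂) = 0.687377
Call price V = S·N(d₁) − K·e^{−rT}·N(d₂) = 92.292911 − 68.197151 = 24.095760
φ(d₁) = (1/√(2π))·e^{−d₁²/2} = 0.296631
Γ = φ(d₁) / (S·σ·√T) = 0.008900

price = 24.095760
Γ = 0.008900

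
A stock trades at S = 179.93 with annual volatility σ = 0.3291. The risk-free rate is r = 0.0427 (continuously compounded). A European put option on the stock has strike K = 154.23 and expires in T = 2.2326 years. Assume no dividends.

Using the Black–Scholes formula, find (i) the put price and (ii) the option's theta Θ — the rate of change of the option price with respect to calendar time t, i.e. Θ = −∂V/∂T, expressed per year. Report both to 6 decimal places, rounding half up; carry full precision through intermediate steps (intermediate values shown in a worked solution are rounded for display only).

σ√T = 0.3291·√2.2326 = 0.491738
d₁ = (ln(S/K) + (r+σ²/2)T) / (σ√T) = (ln(179.93/154.23) + (0.0427+0.3291²/2)·2.2326) / 0.491738 = (0.154123 + 0.216235) / 0.491738 = 0.753162
d₂ = d₁ − σ√T = 0.753162 − 0.491738 = 0.261424
e^{−rT} = e^{−0.0427·2.2326} = 0.909071
N(−d₁) = 0.225676,  N(−d₂) = 0.396883
Put price V = K·e^{−rT}·N(−d₂) − S·N(−d₁) = 55.645354 − 40.605957 = 15.039398
φ(d₁) = (1/√(2π))·e^{−d₁²/2} = 0.300423
Θ = −S·φ(d₁)·σ/(2√T) + r·K·e^{−rT}·N(−d₂) = −5.952903 + 2.376057 = -3.576846

price = 15.039398
Θ = -3.576846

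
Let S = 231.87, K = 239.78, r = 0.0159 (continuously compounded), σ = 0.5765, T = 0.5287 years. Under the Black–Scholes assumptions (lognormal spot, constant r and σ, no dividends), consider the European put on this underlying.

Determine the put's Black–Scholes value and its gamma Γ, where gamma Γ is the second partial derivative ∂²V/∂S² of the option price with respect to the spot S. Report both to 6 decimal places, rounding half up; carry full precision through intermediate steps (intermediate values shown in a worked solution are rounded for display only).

σ√T = 0.5765·√0.5287 = 0.419183
d₁ = (ln(S/K) + (r+σ²/2)T) / (σ√T) = (ln(231.87/239.78) + (0.0159+0.5765²/2)·0.5287) / 0.419183 = (-0.033545 + 0.096264) / 0.419183 = 0.149621
d₂ = d₁ − σ√T = 0.149621 − 0.419183 = -0.269562
e^{−rT} = e^{−0.0159·0.5287} = 0.991629
N(−d₁) = 0.440532,  N(−d₂) = 0.606251
Put price V = K·e^{−rT}·N(−d₂) − S·N(−d₁) = 144.150090 − 102.146101 = 42.003989
φ(d₁) = (1/√(2π))·e^{−d₁²/2} = 0.394502
Γ = φ(d₁) / (S·σ·√T) = 0.004059

price = 42.003989
Γ = 0.004059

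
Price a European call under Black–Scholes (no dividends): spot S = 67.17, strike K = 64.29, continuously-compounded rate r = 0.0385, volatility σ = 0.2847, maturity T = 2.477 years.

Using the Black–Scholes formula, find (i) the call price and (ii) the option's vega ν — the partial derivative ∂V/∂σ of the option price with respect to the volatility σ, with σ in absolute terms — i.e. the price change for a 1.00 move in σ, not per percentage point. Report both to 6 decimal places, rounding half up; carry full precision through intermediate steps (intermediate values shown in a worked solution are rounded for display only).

price = 16.020594
ν = 36.557109

σ√T = 0.2847·√2.477 = 0.448075
d₁ = (ln(S/K) + (r+σ²/2)T) / (σ√T) = (ln(67.17/64.29) + (0.0385+0.2847²/2)·2.477) / 0.448075 = (0.043823 + 0.195750) / 0.448075 = 0.534671
d₂ = d₁ − σ√T = 0.534671 − 0.448075 = 0.086596
e^{−rT} = e^{−0.0385·2.477} = 0.909042
N(d₁) = 0.703561,  N(d₂) = 0.534504
Call price V = S·N(d₁) − K·e^{−rT}·N(d₂) = 47.258215 − 31.237621 = 16.020594
φ(d₁) = (1/√(2π))·e^{−d₁²/2} = 0.345807
ν = S·φ(d₁)·√T = 36.557109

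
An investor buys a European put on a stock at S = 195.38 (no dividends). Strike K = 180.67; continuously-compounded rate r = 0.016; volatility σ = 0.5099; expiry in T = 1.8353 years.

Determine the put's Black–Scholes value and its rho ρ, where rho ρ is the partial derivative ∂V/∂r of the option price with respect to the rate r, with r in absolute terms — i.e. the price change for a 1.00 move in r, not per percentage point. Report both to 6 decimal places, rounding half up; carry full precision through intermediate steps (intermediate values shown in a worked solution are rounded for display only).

σ√T = 0.5099·√1.8353 = 0.690778
d₁ = (ln(S/K) + (r+σ²/2)T) / (σ√T) = (ln(195.38/180.67) + (0.016+0.5099²/2)·1.8353) / 0.690778 = (0.078274 + 0.267952) / 0.690778 = 0.501212
d₂ = d₁ − σ√T = 0.501212 − 0.690778 = -0.189566
e^{−rT} = e^{−0.016·1.8353} = 0.971062
N(−d₁) = 0.308111,  N(−d₂) = 0.575175
Put price V = K·e^{−rT}·N(−d₂) − S·N(−d₁) = 100.909816 − 60.198727 = 40.711089
ρ = −K·T·e^{−rT}·N(−d₂) = -185.199786

price = 40.711089
ρ = -185.199786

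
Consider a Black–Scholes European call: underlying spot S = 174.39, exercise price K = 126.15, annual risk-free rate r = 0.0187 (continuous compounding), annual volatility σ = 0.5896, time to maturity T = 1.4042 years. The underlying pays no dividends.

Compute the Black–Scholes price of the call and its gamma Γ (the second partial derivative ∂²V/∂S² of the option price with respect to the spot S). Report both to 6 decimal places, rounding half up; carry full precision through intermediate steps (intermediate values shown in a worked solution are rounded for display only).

price = 71.089001
Γ = 0.002281

σ√T = 0.5896·√1.4042 = 0.698670
d₁ = (ln(S/K) + (r+σ²/2)T) / (σ√T) = (ln(174.39/126.15) + (0.0187+0.5896²/2)·1.4042) / 0.698670 = (0.323822 + 0.270328) / 0.698670 = 0.850403
d₂ = d₁ − σ√T = 0.850403 − 0.698670 = 0.151733
e^{−rT} = e^{−0.0187·1.4042} = 0.974083
N(d₁) = 0.802449,  N(d₂) = 0.560301
Call price V = S·N(d₁) − K·e^{−rT}·N(d₂) = 139.939155 − 68.850154 = 71.089001
φ(d₁) = (1/√(2π))·e^{−d₁²/2} = 0.277890
Γ = φ(d₁) / (S·σ·√T) = 0.002281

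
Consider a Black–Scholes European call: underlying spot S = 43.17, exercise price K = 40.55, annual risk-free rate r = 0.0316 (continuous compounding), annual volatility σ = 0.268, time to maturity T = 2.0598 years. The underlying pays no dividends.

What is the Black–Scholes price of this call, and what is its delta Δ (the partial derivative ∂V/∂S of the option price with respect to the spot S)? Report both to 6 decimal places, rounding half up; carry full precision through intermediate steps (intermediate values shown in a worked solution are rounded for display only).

price = 9.109997
Δ = 0.699972

σ√T = 0.268·√2.0598 = 0.384634
d₁ = (ln(S/K) + (r+σ²/2)T) / (σ√T) = (ln(43.17/40.55) + (0.0316+0.268²/2)·2.0598) / 0.384634 = (0.062610 + 0.139061) / 0.384634 = 0.524320
d₂ = d₁ − σ√T = 0.524320 − 0.384634 = 0.139687
e^{−rT} = e^{−0.0316·2.0598} = 0.936983
N(d₁) = 0.699972,  N(d₂) = 0.555546
Call price V = S·N(d₁) − K·e^{−rT}·N(d₂) = 30.217796 − 21.107799 = 9.109997
Δ = N(d₁) = 0.699972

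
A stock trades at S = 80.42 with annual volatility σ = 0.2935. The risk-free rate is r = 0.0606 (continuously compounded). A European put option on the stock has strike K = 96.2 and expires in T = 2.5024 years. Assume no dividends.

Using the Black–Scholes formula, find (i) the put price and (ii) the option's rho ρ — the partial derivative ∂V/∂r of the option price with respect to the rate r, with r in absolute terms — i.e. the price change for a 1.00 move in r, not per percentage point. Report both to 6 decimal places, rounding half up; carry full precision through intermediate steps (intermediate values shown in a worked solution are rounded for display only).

σ√T = 0.2935·√2.5024 = 0.464287
d₁ = (ln(S/K) + (r+σ²/2)T) / (σ√T) = (ln(80.42/96.2) + (0.0606+0.2935²/2)·2.5024) / 0.464287 = (-0.179166 + 0.259427) / 0.464287 = 0.172868
d₂ = d₁ − σ√T = 0.172868 − 0.464287 = -0.291419
e^{−rT} = e^{−0.0606·2.5024} = 0.859293
N(−d₁) = 0.431378,  N(−d₂) = 0.614635
Put price V = K·e^{−rT}·N(−d₂) − S·N(−d₁) = 50.808148 − 34.691399 = 16.116749
ρ = −K·T·e^{−rT}·N(−d₂) = -127.142309

price = 16.116749
ρ = -127.142309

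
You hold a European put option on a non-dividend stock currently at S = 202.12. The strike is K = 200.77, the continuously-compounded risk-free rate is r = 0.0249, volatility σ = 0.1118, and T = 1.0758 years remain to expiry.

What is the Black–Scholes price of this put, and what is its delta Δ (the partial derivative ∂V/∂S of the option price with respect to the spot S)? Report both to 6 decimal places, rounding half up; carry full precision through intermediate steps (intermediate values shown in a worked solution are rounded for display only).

price = 6.243029
Δ = -0.364379

σ√T = 0.1118·√1.0758 = 0.115960
d₁ = (ln(S/K) + (r+σ²/2)T) / (σ√T) = (ln(202.12/200.77) + (0.0249+0.1118²/2)·1.0758) / 0.115960 = (0.006702 + 0.033511) / 0.115960 = 0.346778
d₂ = d₁ − σ√T = 0.346778 − 0.115960 = 0.230819
e^{−rT} = e^{−0.0249·1.0758} = 0.973568
N(−d₁) = 0.364379,  N(−d₂) = 0.408728
Put price V = K·e^{−rT}·N(−d₂) − S·N(−d₁) = 79.891291 − 73.648262 = 6.243029
Δ = −N(−d₁) = -0.364379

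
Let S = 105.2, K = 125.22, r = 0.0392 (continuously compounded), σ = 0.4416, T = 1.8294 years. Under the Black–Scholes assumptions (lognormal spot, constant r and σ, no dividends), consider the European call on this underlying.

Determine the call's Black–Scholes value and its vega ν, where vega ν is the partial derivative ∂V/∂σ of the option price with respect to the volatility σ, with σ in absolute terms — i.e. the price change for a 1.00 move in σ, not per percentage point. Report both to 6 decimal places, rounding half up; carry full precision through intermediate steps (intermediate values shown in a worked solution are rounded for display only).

price = 20.726101
ν = 56.308705

σ√T = 0.4416·√1.8294 = 0.597287
d₁ = (ln(S/K) + (r+σ²/2)T) / (σ√T) = (ln(105.2/125.22) + (0.0392+0.4416²/2)·1.8294) / 0.597287 = (-0.174209 + 0.250089) / 0.597287 = 0.127041
d₂ = d₁ − σ√T = 0.127041 − 0.597287 = -0.470247
e^{−rT} = e^{−0.0392·1.8294} = 0.930798
N(d₁) = 0.550546,  N(d₂) = 0.319089
Call price V = S·N(d₁) − K·e^{−rT}·N(d₂) = 57.917425 − 37.191324 = 20.726101
φ(d₁) = (1/√(2π))·e^{−d₁²/2} = 0.395736
ν = S·φ(d₁)·√T = 56.308705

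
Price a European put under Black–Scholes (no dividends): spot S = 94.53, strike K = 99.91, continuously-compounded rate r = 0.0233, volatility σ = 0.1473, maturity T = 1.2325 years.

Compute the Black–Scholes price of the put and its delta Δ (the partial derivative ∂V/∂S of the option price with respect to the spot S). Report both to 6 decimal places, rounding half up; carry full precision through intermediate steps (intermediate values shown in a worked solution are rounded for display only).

σ√T = 0.1473·√1.2325 = 0.163530
d₁ = (ln(S/K) + (r+σ²/2)T) / (σ√T) = (ln(94.53/99.91) + (0.0233+0.1473²/2)·1.2325) / 0.163530 = (-0.055353 + 0.042088) / 0.163530 = -0.081113
d₂ = d₁ − σ√T = -0.081113 − 0.163530 = -0.244642
e^{−rT} = e^{−0.0233·1.2325} = 0.971691
N(−d₁) = 0.532324,  N(−d₂) = 0.596633
Put price V = K·e^{−rT}·N(−d₂) − S·N(−d₁) = 57.922153 − 50.320574 = 7.601579
Δ = −N(−d₁) = -0.532324

price = 7.601579
Δ = -0.532324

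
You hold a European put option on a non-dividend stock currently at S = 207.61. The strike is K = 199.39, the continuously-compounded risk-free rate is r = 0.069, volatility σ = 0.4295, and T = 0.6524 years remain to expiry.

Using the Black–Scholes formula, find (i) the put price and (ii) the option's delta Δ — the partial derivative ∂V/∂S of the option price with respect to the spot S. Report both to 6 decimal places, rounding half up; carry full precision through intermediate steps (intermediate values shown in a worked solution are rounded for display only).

σ√T = 0.4295·√0.6524 = 0.346913
d₁ = (ln(S/K) + (r+σ²/2)T) / (σ√T) = (ln(207.61/199.39) + (0.069+0.4295²/2)·0.6524) / 0.346913 = (0.040399 + 0.105190) / 0.346913 = 0.419669
d₂ = d₁ − σ√T = 0.419669 − 0.346913 = 0.072756
e^{−rT} = e^{−0.069·0.6524} = 0.955983
N(−d₁) = 0.337364,  N(−d₂) = 0.471000
Put price V = K·e^{−rT}·N(−d₂) − S·N(−d₁) = 89.778913 − 70.040082 = 19.738831
Δ = −N(−d₁) = -0.337364

price = 19.738831
Δ = -0.337364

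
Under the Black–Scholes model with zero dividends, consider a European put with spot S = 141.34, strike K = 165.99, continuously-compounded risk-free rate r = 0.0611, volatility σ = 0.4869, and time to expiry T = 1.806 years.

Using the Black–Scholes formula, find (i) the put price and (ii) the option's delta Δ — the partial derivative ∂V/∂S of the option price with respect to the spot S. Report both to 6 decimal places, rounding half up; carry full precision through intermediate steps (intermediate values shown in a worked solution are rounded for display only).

price = 40.945248
Δ = -0.401246

σ√T = 0.4869·√1.806 = 0.654333
d₁ = (ln(S/K) + (r+σ²/2)T) / (σ√T) = (ln(141.34/165.99) + (0.0611+0.4869²/2)·1.806) / 0.654333 = (-0.160759 + 0.324422) / 0.654333 = 0.250122
d₂ = d₁ − σ√T = 0.250122 − 0.654333 = -0.404211
e^{−rT} = e^{−0.0611·1.806} = 0.895524
N(−d₁) = 0.401246,  N(−d₂) = 0.656971
Put price V = K·e^{−rT}·N(−d₂) − S·N(−d₁) = 97.657425 − 56.712177 = 40.945248
Δ = −N(−d₁) = -0.401246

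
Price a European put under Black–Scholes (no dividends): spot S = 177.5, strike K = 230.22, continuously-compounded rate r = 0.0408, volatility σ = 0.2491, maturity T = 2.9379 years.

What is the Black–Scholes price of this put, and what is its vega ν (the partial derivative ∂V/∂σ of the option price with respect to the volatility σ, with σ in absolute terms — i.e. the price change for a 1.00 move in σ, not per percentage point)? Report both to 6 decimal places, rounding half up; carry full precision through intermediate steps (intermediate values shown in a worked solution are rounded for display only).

price = 47.315741
ν = 120.576103

σ√T = 0.2491·√2.9379 = 0.426965
d₁ = (ln(S/K) + (r+σ²/2)T) / (σ√T) = (ln(177.5/230.22) + (0.0408+0.2491²/2)·2.9379) / 0.426965 = (-0.260065 + 0.211016) / 0.426965 = -0.114878
d₂ = d₁ − σ√T = -0.114878 − 0.426965 = -0.541843
e^{−rT} = e^{−0.0408·2.9379} = 0.887039
N(−d₁) = 0.545729,  N(−d₂) = 0.706037
Put price V = K·e^{−rT}·N(−d₂) − S·N(−d₁) = 144.182658 − 96.866918 = 47.315741
φ(d₁) = (1/√(2π))·e^{−d₁²/2} = 0.396319
ν = S·φ(d₁)·√T = 120.576103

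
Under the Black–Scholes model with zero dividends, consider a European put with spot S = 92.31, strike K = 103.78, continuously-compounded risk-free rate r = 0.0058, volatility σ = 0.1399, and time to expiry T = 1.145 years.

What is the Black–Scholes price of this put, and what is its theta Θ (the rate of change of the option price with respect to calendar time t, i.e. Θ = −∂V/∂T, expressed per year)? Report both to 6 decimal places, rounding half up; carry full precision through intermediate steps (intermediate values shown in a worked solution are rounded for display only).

price = 12.735440
Θ = -1.458695

σ√T = 0.1399·√1.145 = 0.149700
d₁ = (ln(S/K) + (r+σ²/2)T) / (σ√T) = (ln(92.31/103.78) + (0.0058+0.1399²/2)·1.145) / 0.149700 = (-0.117121 + 0.017846) / 0.149700 = -0.663161
d₂ = d₁ − σ√T = -0.663161 − 0.149700 = -0.812860
e^{−rT} = e^{−0.0058·1.145} = 0.993381
N(−d₁) = 0.746386,  N(−d₂) = 0.791851
Put price V = K·e^{−rT}·N(−d₂) − S·N(−d₁) = 81.634343 − 68.898902 = 12.735440
φ(d₁) = (1/√(2π))·e^{−d₁²/2} = 0.320194
Θ = −S·φ(d₁)·σ/(2√T) + r·K·e^{−rT}·N(−d₂) = −1.932175 + 0.473479 = -1.458695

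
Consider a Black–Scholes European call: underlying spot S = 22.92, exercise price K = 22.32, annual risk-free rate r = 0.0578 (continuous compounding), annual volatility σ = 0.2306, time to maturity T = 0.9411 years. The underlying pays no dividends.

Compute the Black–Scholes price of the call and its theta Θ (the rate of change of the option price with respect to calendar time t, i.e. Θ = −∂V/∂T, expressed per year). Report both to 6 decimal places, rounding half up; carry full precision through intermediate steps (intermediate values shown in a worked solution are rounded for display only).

price = 2.979120
Θ = -1.702919

σ√T = 0.2306·√0.9411 = 0.223706
d₁ = (ln(S/K) + (r+σ²/2)T) / (σ√T) = (ln(22.92/22.32) + (0.0578+0.2306²/2)·0.9411) / 0.223706 = (0.026527 + 0.079418) / 0.223706 = 0.473588
d₂ = d₁ − σ√T = 0.473588 − 0.223706 = 0.249883
e^{−rT} = e^{−0.0578·0.9411} = 0.947057
N(d₁) = 0.682103,  N(d₂) = 0.598661
Call price V = S·N(d₁) − K·e^{−rT}·N(d₂) = 15.633808 − 12.654688 = 2.979120
φ(d₁) = (1/√(2π))·e^{−d₁²/2} = 0.356621
Θ = −S·φ(d₁)·σ/(2√T) − r·K·e^{−rT}·N(d₂) = −0.971478 − 0.731441 = -1.702919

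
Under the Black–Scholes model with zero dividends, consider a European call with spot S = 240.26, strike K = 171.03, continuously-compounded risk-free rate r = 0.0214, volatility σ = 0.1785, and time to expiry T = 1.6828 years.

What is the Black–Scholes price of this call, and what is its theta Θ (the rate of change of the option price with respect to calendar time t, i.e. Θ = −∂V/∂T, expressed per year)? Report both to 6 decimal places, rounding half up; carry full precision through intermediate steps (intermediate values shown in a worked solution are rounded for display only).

σ√T = 0.1785·√1.6828 = 0.231555
d₁ = (ln(S/K) + (r+σ²/2)T) / (σ√T) = (ln(240.26/171.03) + (0.0214+0.1785²/2)·1.6828) / 0.231555 = (0.339883 + 0.062821) / 0.231555 = 1.739126
d₂ = d₁ − σ√T = 1.739126 − 0.231555 = 1.507570
e^{−rT} = e^{−0.0214·1.6828} = 0.964629
N(d₁) = 0.958994,  N(d₂) = 0.934168
Call price V = S·N(d₁) − K·e^{−rT}·N(d₂) = 230.407817 − 154.119427 = 76.288390
φ(d₁) = (1/√(2π))·e^{−d₁²/2} = 0.087930
Θ = −S·φ(d₁)·σ/(2√T) − r·K·e^{−rT}·N(d₂) = −1.453480 − 3.298156 = -4.751636

price = 76.288390
Θ = -4.751636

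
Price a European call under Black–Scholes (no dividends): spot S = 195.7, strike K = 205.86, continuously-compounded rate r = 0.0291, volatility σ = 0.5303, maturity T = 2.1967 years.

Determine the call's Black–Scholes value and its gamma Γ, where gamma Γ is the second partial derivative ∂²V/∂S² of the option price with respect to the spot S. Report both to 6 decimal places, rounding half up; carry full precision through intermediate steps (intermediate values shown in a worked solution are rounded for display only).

price = 60.726063
Γ = 0.002385

σ√T = 0.5303·√2.1967 = 0.785972
d₁ = (ln(S/K) + (r+σ²/2)T) / (σ√T) = (ln(195.7/205.86) + (0.0291+0.5303²/2)·2.1967) / 0.785972 = (-0.050613 + 0.372800) / 0.785972 = 0.409921
d₂ = d₁ − σ√T = 0.409921 − 0.785972 = -0.376051
e^{−rT} = e^{−0.0291·2.1967} = 0.938076
N(d₁) = 0.659068,  N(d₂) = 0.353440
Call price V = S·N(d₁) − K·e^{−rT}·N(d₂) = 128.979620 − 68.253558 = 60.726063
φ(d₁) = (1/√(2π))·e^{−d₁²/2} = 0.366794
Γ = φ(d₁) / (S·σ·√T) = 0.002385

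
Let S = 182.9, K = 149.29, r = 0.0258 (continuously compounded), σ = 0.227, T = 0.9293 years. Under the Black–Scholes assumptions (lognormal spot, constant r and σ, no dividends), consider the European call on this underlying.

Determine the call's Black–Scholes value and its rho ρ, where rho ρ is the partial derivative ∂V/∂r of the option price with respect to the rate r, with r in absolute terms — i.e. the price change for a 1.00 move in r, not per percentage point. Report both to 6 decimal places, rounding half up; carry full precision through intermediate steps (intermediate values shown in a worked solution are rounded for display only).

σ√T = 0.227·√0.9293 = 0.218828
d₁ = (ln(S/K) + (r+σ²/2)T) / (σ√T) = (ln(182.9/149.29) + (0.0258+0.227²/2)·0.9293) / 0.218828 = (0.203049 + 0.047919) / 0.218828 = 1.146870
d₂ = d₁ − σ√T = 1.146870 − 0.218828 = 0.928041
e^{−rT} = e^{−0.0258·0.9293} = 0.976309
N(d₁) = 0.874282,  N(d₂) = 0.823307
Call price V = S·N(d₁) − K·e^{−rT}·N(d₂) = 159.906222 − 119.999613 = 39.906609
ρ = K·T·e^{−rT}·N(d₂) = 111.515641

price = 39.906609
ρ = 111.515641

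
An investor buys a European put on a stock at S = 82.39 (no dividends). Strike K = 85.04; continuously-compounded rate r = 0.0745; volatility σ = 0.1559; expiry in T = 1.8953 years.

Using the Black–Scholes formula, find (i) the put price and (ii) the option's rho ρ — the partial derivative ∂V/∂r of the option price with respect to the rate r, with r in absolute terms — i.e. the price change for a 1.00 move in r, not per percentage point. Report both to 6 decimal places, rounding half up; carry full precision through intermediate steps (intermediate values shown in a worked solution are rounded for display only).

price = 3.248327
ρ = -48.066291

σ√T = 0.1559·√1.8953 = 0.214627
d₁ = (ln(S/K) + (r+σ²/2)T) / (σ√T) = (ln(82.39/85.04) + (0.0745+0.1559²/2)·1.8953) / 0.214627 = (-0.031658 + 0.164232) / 0.214627 = 0.617697
d₂ = d₁ − σ√T = 0.617697 − 0.214627 = 0.403069
e^{−rT} = e^{−0.0745·1.8953} = 0.868316
N(−d₁) = 0.268388,  N(−d₂) = 0.343449
Put price V = K·e^{−rT}·N(−d₂) − S·N(−d₁) = 25.360782 − 22.112455 = 3.248327
ρ = −K·T·e^{−rT}·N(−d₂) = -48.066291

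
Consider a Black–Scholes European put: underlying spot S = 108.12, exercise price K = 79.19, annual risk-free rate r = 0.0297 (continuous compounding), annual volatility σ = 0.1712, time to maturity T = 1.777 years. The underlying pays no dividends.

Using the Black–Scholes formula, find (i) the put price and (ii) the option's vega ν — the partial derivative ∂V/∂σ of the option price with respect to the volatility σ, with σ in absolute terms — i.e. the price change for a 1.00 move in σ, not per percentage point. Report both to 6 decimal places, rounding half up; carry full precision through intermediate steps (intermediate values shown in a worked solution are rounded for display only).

σ√T = 0.1712·√1.777 = 0.228217
d₁ = (ln(S/K) + (r+σ²/2)T) / (σ√T) = (ln(108.12/79.19) + (0.0297+0.1712²/2)·1.777) / 0.228217 = (0.311392 + 0.078818) / 0.228217 = 1.709822
d₂ = d₁ − σ√T = 1.709822 − 0.228217 = 1.481605
e^{−rT} = e^{−0.0297·1.777} = 0.948592
N(−d₁) = 0.043649,  N(−d₂) = 0.069223
Put price V = K·e^{−rT}·N(−d₂) − S·N(−d₁) = 5.199934 − 4.719371 = 0.480563
φ(d₁) = (1/√(2π))·e^{−d₁²/2} = 0.092487
ν = S·φ(d₁)·√T = 13.330044

price = 0.480563
ν = 13.330044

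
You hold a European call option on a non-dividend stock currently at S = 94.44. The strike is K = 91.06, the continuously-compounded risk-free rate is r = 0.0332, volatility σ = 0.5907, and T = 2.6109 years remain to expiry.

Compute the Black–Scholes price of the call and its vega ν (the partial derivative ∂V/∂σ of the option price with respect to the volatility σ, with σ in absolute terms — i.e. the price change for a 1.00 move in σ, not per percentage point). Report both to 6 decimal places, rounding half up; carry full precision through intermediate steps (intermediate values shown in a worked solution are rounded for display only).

σ√T = 0.5907·√2.6109 = 0.954470
d₁ = (ln(S/K) + (r+σ²/2)T) / (σ√T) = (ln(94.44/91.06) + (0.0332+0.5907²/2)·2.6109) / 0.954470 = (0.036446 + 0.542188) / 0.954470 = 0.606236
d₂ = d₁ − σ√T = 0.606236 − 0.954470 = -0.348233
e^{−rT} = e^{−0.0332·2.6109} = 0.916969
N(d₁) = 0.727821,  N(d₂) = 0.363832
Call price V = S·N(d₁) − K·e^{−rT}·N(d₂) = 68.735420 − 30.379712 = 38.355709
φ(d₁) = (1/√(2π))·e^{−d₁²/2} = 0.331974
ν = S·φ(d₁)·√T = 50.658776

price = 38.355709
ν = 50.658776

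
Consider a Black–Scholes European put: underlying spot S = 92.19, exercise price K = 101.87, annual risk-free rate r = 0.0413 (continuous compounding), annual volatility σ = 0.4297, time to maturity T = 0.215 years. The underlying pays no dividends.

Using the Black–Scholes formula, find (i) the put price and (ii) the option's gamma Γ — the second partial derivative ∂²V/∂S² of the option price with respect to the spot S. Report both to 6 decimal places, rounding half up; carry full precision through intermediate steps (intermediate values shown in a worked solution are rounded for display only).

σ√T = 0.4297·√0.215 = 0.199244
d₁ = (ln(S/K) + (r+σ²/2)T) / (σ√T) = (ln(92.19/101.87) + (0.0413+0.4297²/2)·0.215) / 0.199244 = (-0.099846 + 0.028729) / 0.199244 = -0.356936
d₂ = d₁ − σ√T = -0.356936 − 0.199244 = -0.556180
e^{−rT} = e^{−0.0413·0.215} = 0.991160
N(−d₁) = 0.639430,  N(−d₂) = 0.710956
Put price V = K·e^{−rT}·N(−d₂) − S·N(−d₁) = 71.784844 − 58.949074 = 12.835770
φ(d₁) = (1/√(2π))·e^{−d₁²/2} = 0.374321
Γ = φ(d₁) / (S·σ·√T) = 0.020379

price = 12.835770
Γ = 0.020379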